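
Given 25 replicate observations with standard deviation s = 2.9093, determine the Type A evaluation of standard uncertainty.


u_A = s / sqrt(n)
u_A = 2.9093 / sqrt(25)
u_A = 2.9093 / 5
u_A = 0.5819

0.5819


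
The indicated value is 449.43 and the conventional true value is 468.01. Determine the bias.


Systematic error = measured - true
= 449.43 - 468.01
= -18.5800

-18.5800


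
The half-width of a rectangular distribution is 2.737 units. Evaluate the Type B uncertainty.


u_B = half_width / sqrt(3)
u_B = 2.737 / 1.7320508
u_B = 1.5802

1.5802


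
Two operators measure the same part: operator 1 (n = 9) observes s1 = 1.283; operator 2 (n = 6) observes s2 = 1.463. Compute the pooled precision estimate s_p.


s_p = sqrt(((n1-1)*s1^2 + (n2-1)*s2^2) / (n1+n2-2))
numerator = (9-1)*1.283^2 + (6-1)*1.463^2 = 13.168712 + 10.701845 = 23.870557
denominator = 9 + 6 - 2 = 13
s_p^2 = 23.870557 / 13 = 1.8361967
s_p = sqrt(1.8361967) = 1.3551

1.3551


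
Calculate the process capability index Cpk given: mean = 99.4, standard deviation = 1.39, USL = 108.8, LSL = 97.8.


Cpu = (USL - mean) / (3*sigma) = (108.8 - 99.4) / (3*1.39) = 2.2542
Cpl = (mean - LSL) / (3*sigma) = (99.4 - 97.8) / (3*1.39) = 0.3837
Cpk = min(Cpu, Cpl) = 0.3837

0.3837


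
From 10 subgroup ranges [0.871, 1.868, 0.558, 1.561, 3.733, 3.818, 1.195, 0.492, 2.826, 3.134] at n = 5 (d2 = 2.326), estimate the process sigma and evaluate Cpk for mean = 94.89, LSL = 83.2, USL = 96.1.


R_bar = (0.871 + 1.868 + 0.558 + 1.561 + 3.733 + 3.818 + 1.195 + 0.492 + 2.826 + 3.134) / 10 = 2.0056
sigma = R_bar / d2 = 2.0056 / 2.326 = 0.86225279
Cp = (USL - LSL)/(6*sigma) = (96.1 - 83.2)/(6*0.86225279) = 2.4935
Cpu = (96.1 - 94.89)/(3*0.86225279) = 0.4678
Cpl = (94.89 - 83.2)/(3*0.86225279) = 4.5192
Cpk = min(Cpu, Cpl) = 0.4678

0.4678


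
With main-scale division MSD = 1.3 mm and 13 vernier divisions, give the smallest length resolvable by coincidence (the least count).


LC = MSD / n_div
= 1.3 / 13
= 0.1000

0.1000


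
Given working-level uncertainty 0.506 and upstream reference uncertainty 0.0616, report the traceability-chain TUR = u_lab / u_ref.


TUR = u_lab / u_ref
= 0.506 / 0.0616
= 8.2143

8.2143


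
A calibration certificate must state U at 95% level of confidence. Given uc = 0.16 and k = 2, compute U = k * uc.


U = k * uc
U = 2 * 0.16
U = 0.3200

0.3200


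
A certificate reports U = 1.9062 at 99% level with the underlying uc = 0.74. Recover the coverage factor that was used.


k = U / uc
k = 1.9062 / 0.74
k = 2.576

2.576


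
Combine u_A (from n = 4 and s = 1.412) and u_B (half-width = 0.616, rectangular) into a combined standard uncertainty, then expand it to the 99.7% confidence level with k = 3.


u_A = s / sqrt(n) = 1.412 / sqrt(4) = 0.706
u_B = half_width / sqrt(3) = 0.616 / sqrt(3) = 0.35564777
uc = sqrt(u_A^2 + u_B^2) = sqrt(0.706^2 + 0.35564777^2) = 0.79051966
U = k * uc = 3 * 0.79051966
U = 2.3716

2.3716


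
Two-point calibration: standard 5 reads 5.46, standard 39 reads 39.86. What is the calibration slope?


slope = (y2 - y1) / (x2 - x1)
= (39.86 - 5.46) / (39 - 5)
= 34.4000 / 34
= 1.0118

1.0118


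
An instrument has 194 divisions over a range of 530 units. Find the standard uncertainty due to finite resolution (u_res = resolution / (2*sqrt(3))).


resolution = range / divisions
resolution = 530 / 194 = 2.7319588
u_res = resolution / (2*sqrt(3))
u_res = 2.7319588 / 3.4641016
u_res = 0.7886

0.7886


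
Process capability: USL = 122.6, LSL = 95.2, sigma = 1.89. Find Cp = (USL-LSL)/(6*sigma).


Cp = (USL - LSL) / (6 * sigma)
= (122.6 - 95.2) / (6 * 1.89)
= 27.4000 / 11.3400
= 2.4162

2.4162


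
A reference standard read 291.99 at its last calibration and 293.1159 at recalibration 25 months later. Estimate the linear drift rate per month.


rate = (v2 - v1) / months
= (293.1159 - 291.99) / 25
= 1.1259 / 25
= 0.0450

0.0450


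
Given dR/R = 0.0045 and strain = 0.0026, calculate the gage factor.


GF = (dR/R) / epsilon
= 0.0045 / 0.0026
= 1.7308

1.7308


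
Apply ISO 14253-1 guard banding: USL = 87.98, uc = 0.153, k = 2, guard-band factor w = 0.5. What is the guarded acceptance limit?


U = k * uc = 2 * 0.153 = 0.306
guard band g = w * U = 0.5 * 0.306 = 0.153
AL = USL - g = 87.98 - 0.153
AL = 87.8270

87.8270


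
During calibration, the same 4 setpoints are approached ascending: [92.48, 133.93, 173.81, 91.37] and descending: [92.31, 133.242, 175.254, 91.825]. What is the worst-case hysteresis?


|92.48 - 92.31| = 0.1700
|133.93 - 133.242| = 0.6880
|173.81 - 175.254| = 1.4440
|91.37 - 91.825| = 0.4550
hysteresis = max(diffs) = 1.4440

1.4440


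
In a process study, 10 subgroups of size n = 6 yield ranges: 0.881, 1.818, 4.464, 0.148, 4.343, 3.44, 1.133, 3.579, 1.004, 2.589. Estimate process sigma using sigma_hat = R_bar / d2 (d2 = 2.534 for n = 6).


R_bar = (0.881 + 1.818 + 4.464 + 0.148 + 4.343 + 3.44 + 1.133 + 3.579 + 1.004 + 2.589) / 10
R_bar = 23.399 / 10 = 2.3399
sigma_hat = R_bar / d2 = 2.3399 / 2.534 = 0.9234

0.9234


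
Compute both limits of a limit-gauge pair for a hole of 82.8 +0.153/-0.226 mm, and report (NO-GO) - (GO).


GO = nominal - lower_tol (smallest hole = maximum material condition)
GO = 82.8 - 0.226 = 82.574
NO-GO = nominal + upper_tol (largest hole = least material condition)
NO-GO = 82.8 + 0.153 = 82.953
spread = NO-GO - GO = 82.953 - 82.574 = 0.3790

0.3790


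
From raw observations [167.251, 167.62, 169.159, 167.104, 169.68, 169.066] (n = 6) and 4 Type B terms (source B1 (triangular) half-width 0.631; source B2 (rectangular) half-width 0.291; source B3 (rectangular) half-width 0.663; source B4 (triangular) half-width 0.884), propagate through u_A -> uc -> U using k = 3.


mean = (167.251 + 167.62 + 169.159 + 167.104 + 169.68 + 169.066) / 6 = 168.3133333
s = sqrt(sum((x - mean)^2)/(n-1)) = 1.1154539
u_A = s / sqrt(n) = 1.1154539 / sqrt(6) = 0.45538215
u_B1 = 0.631 / sqrt(6) = 0.25760467
u_B2 = 0.291 / sqrt(3) = 0.16800893
u_B3 = 0.663 / sqrt(3) = 0.38278323
u_B4 = 0.884 / sqrt(6) = 0.36089149
uc = sqrt(0.45538215^2 + 0.25760467^2 + 0.16800893^2 + 0.38278323^2 + 0.36089149^2) = 0.76074026
U = k * uc = 3 * 0.76074026
U = 2.2822

2.2822


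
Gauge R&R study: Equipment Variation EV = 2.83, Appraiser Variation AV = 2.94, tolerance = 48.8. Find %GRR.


GRR = sqrt(EV^2 + AV^2) = sqrt(2.83^2 + 2.94^2) = 4.0807475
%GRR = GRR / tol * 100 = 4.0807475 / 48.8 * 100
%GRR = 8.3622

8.3622


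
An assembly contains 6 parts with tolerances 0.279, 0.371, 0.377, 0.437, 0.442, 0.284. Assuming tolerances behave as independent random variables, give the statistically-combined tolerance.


RSS = sqrt(0.279^2 + 0.371^2 + 0.377^2 + 0.437^2 + 0.442^2 + 0.284^2)
= sqrt(0.8246)
= 0.9081

0.9081


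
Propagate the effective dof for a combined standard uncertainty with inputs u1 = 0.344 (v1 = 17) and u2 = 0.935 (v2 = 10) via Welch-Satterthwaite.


uc = sqrt(u1^2 + u2^2) = sqrt(0.344^2 + 0.935^2) = 0.99627356
v_eff = uc^4 / (u1^4/v1 + u2^4/v2)
= 0.99627356^4 / (0.344^4/17 + 0.935^4/10)
= 0.98517735 / 0.077250665
v_eff = 12.7530

12.7530


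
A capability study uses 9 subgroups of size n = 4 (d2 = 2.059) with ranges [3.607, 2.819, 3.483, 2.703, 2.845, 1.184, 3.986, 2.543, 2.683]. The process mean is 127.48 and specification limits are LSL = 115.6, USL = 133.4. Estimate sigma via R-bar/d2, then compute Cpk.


R_bar = (3.607 + 2.819 + 3.483 + 2.703 + 2.845 + 1.184 + 3.986 + 2.543 + 2.683) / 9 = 2.8725556
sigma = R_bar / d2 = 2.8725556 / 2.059 = 1.3951217
Cp = (USL - LSL)/(6*sigma) = (133.4 - 115.6)/(6*1.3951217) = 2.1265
Cpu = (133.4 - 127.48)/(3*1.3951217) = 1.4145
Cpl = (127.48 - 115.6)/(3*1.3951217) = 2.8385
Cpk = min(Cpu, Cpl) = 1.4145

1.4145


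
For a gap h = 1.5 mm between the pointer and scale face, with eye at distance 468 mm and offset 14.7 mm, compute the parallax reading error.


error = h * offset / d
= 1.5 * 14.7 / 468
= 0.0471

0.0471


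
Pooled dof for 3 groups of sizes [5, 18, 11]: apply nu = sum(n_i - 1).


nu = sum_i (n_i - 1)
nu = ((5 - 1) + (18 - 1) + (11 - 1))
nu = 4 + 17 + 10
nu = 31

31


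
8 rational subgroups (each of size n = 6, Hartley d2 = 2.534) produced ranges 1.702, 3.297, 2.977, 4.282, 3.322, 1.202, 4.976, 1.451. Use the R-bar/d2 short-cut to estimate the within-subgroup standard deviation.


R_bar = (1.702 + 3.297 + 2.977 + 4.282 + 3.322 + 1.202 + 4.976 + 1.451) / 8
R_bar = 23.209 / 8 = 2.901125
sigma_hat = R_bar / d2 = 2.901125 / 2.534 = 1.1449

1.1449


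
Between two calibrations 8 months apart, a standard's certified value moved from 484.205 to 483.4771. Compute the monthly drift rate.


rate = (v2 - v1) / months
= (483.4771 - 484.205) / 8
= -0.7279 / 8
= -0.0910

-0.0910


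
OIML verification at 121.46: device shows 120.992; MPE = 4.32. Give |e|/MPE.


e = indication - reference = 120.992 - 121.46 = -0.4680
|e| = 0.4680
ratio = |e| / MPE = 0.4680 / 4.32
ratio = 0.1083

0.1083


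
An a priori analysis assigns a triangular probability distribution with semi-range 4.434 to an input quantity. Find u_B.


u_B = half_width / sqrt(6)
u_B = 4.434 / 2.4494897
u_B = 1.8102

1.8102


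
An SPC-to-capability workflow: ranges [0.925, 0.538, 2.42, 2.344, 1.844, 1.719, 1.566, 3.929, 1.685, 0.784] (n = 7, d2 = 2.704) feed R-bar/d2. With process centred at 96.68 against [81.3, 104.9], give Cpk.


R_bar = (0.925 + 0.538 + 2.42 + 2.344 + 1.844 + 1.719 + 1.566 + 3.929 + 1.685 + 0.784) / 10 = 1.7754
sigma = R_bar / d2 = 1.7754 / 2.704 = 0.65658284
Cp = (USL - LSL)/(6*sigma) = (104.9 - 81.3)/(6*0.65658284) = 5.9906
Cpu = (104.9 - 96.68)/(3*0.65658284) = 4.1731
Cpl = (96.68 - 81.3)/(3*0.65658284) = 7.8081
Cpk = min(Cpu, Cpl) = 4.1731

4.1731


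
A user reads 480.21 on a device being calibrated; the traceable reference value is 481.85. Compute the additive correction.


Correction = standard - reading
= 481.85 - 480.21
= 1.6400

1.6400


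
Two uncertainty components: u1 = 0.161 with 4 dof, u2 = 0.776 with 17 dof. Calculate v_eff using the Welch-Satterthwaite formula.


uc = sqrt(u1^2 + u2^2) = sqrt(0.161^2 + 0.776^2) = 0.79252571
v_eff = uc^4 / (u1^4/v1 + u2^4/v2)
= 0.79252571^4 / (0.161^4/4 + 0.776^4/17)
= 0.39450584 / 0.021498324
v_eff = 18.3505

18.3505


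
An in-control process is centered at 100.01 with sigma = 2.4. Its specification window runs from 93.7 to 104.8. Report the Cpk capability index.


Cpu = (USL - mean) / (3*sigma) = (104.8 - 100.01) / (3*2.4) = 0.6653
Cpl = (mean - LSL) / (3*sigma) = (100.01 - 93.7) / (3*2.4) = 0.8764
Cpk = min(Cpu, Cpl) = 0.6653

0.6653


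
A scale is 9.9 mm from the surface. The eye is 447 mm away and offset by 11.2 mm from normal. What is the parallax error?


error = h * offset / d
= 9.9 * 11.2 / 447
= 0.2481

0.2481


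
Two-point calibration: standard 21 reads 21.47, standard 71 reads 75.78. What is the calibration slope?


slope = (y2 - y1) / (x2 - x1)
= (75.78 - 21.47) / (71 - 21)
= 54.3100 / 50
= 1.0862

1.0862


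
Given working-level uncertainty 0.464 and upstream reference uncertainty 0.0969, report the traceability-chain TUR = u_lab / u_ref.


TUR = u_lab / u_ref
= 0.464 / 0.0969
= 4.7884

4.7884


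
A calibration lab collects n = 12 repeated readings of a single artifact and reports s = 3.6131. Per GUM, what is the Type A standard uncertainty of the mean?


u_A = s / sqrt(n)
u_A = 3.6131 / sqrt(12)
u_A = 3.6131 / 3.4641016
u_A = 1.0430

1.0430


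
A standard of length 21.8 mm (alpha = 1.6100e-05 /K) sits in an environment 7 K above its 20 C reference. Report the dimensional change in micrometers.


dL = L * alpha * dT
= 21.8 * 1.6100e-05 * 7
= 0.0024569 mm
dL_um = 0.0024569 * 1000 = 2.4569 um

2.4569


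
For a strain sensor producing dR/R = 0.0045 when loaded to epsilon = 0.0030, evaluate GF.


GF = (dR/R) / epsilon
= 0.0045 / 0.0030
= 1.5000

1.5000


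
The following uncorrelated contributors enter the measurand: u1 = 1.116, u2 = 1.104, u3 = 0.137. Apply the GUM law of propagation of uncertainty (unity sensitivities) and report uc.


uc = sqrt(1.116^2 + 1.104^2 + 0.137^2)
uc = sqrt(2.483041)
uc = 1.5758

1.5758


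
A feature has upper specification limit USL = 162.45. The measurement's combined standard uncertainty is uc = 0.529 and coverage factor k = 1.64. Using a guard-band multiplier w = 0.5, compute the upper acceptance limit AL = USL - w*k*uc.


U = k * uc = 1.64 * 0.529 = 0.86756
guard band g = w * U = 0.5 * 0.86756 = 0.43378
AL = USL - g = 162.45 - 0.43378
AL = 162.0162

162.0162


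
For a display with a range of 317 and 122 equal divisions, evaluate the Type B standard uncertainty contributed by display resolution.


resolution = range / divisions
resolution = 317 / 122 = 2.5983607
u_res = resolution / (2*sqrt(3))
u_res = 2.5983607 / 3.4641016
u_res = 0.7501

0.7501


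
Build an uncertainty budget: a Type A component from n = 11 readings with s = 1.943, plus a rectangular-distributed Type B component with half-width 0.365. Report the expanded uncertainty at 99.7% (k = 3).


u_A = s / sqrt(n) = 1.943 / sqrt(11) = 0.58583654
u_B = half_width / sqrt(3) = 0.365 / sqrt(3) = 0.21073285
uc = sqrt(u_A^2 + u_B^2) = sqrt(0.58583654^2 + 0.21073285^2) = 0.62258556
U = k * uc = 3 * 0.62258556
U = 1.8678

1.8678


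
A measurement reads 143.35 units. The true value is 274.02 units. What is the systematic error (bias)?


Systematic error = measured - true
= 143.35 - 274.02
= -130.6700

-130.6700


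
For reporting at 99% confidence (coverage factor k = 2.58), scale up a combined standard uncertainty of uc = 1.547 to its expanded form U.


U = k * uc
U = 2.58 * 1.547
U = 3.9913

3.9913


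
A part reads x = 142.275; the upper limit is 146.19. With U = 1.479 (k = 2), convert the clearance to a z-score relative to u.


u = U / k = 1.479 / 2 = 0.7395
margin = |USL - x| = |146.19 - 142.275| = 3.915
z = margin / u = 3.915 / 0.7395
z = 5.2941

5.2941


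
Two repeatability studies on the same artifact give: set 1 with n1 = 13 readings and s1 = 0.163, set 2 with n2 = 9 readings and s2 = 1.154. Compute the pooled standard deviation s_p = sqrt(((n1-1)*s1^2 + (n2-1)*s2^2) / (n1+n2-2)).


s_p = sqrt(((n1-1)*s1^2 + (n2-1)*s2^2) / (n1+n2-2))
numerator = (13-1)*0.163^2 + (9-1)*1.154^2 = 0.318828 + 10.653728 = 10.972556
denominator = 13 + 9 - 2 = 20
s_p^2 = 10.972556 / 20 = 0.5486278
s_p = sqrt(0.5486278) = 0.7407

0.7407


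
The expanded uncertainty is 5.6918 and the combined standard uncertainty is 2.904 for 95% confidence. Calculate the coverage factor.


k = U / uc
k = 5.6918 / 2.904
k = 1.96

1.96


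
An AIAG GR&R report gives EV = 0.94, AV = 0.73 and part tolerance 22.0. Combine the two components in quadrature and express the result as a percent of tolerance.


GRR = sqrt(EV^2 + AV^2) = sqrt(0.94^2 + 0.73^2) = 1.1901681
%GRR = GRR / tol * 100 = 1.1901681 / 22.0 * 100
%GRR = 5.4099

5.4099


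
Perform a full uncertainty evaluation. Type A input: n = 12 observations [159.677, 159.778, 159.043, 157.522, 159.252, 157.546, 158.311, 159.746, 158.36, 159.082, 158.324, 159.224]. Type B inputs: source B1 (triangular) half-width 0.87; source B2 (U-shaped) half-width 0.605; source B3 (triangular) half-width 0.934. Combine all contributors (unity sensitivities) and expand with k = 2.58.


mean = (159.677 + 159.778 + 159.043 + 157.522 + 159.252 + 157.546 + 158.311 + 159.746 + 158.36 + 159.082 + 158.324 + 159.224) / 12 = 158.8220833
s = sqrt(sum((x - mean)^2)/(n-1)) = 0.79786231
u_A = s / sqrt(n) = 0.79786231 / sqrt(12) = 0.23032301
u_B1 = 0.87 / sqrt(6) = 0.35517601
u_B2 = 0.605 / sqrt(2) = 0.4277996
u_B3 = 0.934 / sqrt(6) = 0.3813039
uc = sqrt(0.23032301^2 + 0.35517601^2 + 0.4277996^2 + 0.3813039^2) = 0.71246323
U = k * uc = 2.58 * 0.71246323
U = 1.8382

1.8382


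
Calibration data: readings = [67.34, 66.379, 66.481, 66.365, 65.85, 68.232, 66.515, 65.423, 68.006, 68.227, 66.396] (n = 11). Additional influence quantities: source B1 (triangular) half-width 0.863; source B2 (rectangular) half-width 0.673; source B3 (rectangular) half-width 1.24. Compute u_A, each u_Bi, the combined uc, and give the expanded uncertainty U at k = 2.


mean = (67.34 + 66.379 + 66.481 + 66.365 + 65.85 + 68.232 + 66.515 + 65.423 + 68.006 + 68.227 + 66.396) / 11 = 66.83763636
s = sqrt(sum((x - mean)^2)/(n-1)) = 0.96585219
u_A = s / sqrt(n) = 0.96585219 / sqrt(11) = 0.29121539
u_B1 = 0.863 / sqrt(6) = 0.35231827
u_B2 = 0.673 / sqrt(3) = 0.38855673
u_B3 = 1.24 / sqrt(3) = 0.71591433
uc = sqrt(0.29121539^2 + 0.35231827^2 + 0.38855673^2 + 0.71591433^2) = 0.93404723
U = k * uc = 2 * 0.93404723
U = 1.8681

1.8681


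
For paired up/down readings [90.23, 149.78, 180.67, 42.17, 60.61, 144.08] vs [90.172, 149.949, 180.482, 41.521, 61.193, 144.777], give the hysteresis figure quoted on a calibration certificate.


|90.23 - 90.172| = 0.0580
|149.78 - 149.949| = 0.1690
|180.67 - 180.482| = 0.1880
|42.17 - 41.521| = 0.6490
|60.61 - 61.193| = 0.5830
|144.08 - 144.777| = 0.6970
hysteresis = max(diffs) = 0.6970

0.6970


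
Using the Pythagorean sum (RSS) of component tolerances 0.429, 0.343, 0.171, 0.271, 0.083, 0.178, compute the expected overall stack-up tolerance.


RSS = sqrt(0.429^2 + 0.343^2 + 0.171^2 + 0.271^2 + 0.083^2 + 0.178^2)
= sqrt(0.442945)
= 0.6655

0.6655


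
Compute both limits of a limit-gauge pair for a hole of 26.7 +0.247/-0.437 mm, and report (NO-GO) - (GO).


GO = nominal - lower_tol (smallest hole = maximum material condition)
GO = 26.7 - 0.437 = 26.263
NO-GO = nominal + upper_tol (largest hole = least material condition)
NO-GO = 26.7 + 0.247 = 26.947
spread = NO-GO - GO = 26.947 - 26.263 = 0.6840

0.6840


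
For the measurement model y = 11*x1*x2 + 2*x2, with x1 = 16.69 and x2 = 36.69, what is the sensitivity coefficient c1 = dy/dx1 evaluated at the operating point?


y = 11*x1*x2 + 2*x2
dy/dx1 = 11*x2
Evaluate at x2 = 36.69: c1 = 11 * 36.69
c1 = 403.5900

403.5900


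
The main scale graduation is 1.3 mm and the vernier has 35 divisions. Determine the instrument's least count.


LC = MSD / n_div
= 1.3 / 35
= 0.0371

0.0371


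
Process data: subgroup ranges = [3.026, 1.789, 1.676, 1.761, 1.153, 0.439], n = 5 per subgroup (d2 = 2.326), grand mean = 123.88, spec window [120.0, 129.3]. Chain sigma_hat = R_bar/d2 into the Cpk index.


R_bar = (3.026 + 1.789 + 1.676 + 1.761 + 1.153 + 0.439) / 6 = 1.6406667
sigma = R_bar / d2 = 1.6406667 / 2.326 = 0.70535972
Cp = (USL - LSL)/(6*sigma) = (129.3 - 120.0)/(6*0.70535972) = 2.1975
Cpu = (129.3 - 123.88)/(3*0.70535972) = 2.5613
Cpl = (123.88 - 120.0)/(3*0.70535972) = 1.8336
Cpk = min(Cpu, Cpl) = 1.8336

1.8336


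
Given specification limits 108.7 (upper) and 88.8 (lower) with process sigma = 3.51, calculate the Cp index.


Cp = (USL - LSL) / (6 * sigma)
= (108.7 - 88.8) / (6 * 3.51)
= 19.9000 / 21.0600
= 0.9449

0.9449


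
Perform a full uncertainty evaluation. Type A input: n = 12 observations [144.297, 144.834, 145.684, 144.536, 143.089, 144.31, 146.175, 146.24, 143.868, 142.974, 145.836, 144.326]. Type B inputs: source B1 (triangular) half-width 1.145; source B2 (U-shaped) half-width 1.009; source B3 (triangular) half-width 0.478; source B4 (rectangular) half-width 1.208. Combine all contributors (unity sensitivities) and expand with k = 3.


mean = (144.297 + 144.834 + 145.684 + 144.536 + 143.089 + 144.31 + 146.175 + 146.24 + 143.868 + 142.974 + 145.836 + 144.326) / 12 = 144.68075
s = sqrt(sum((x - mean)^2)/(n-1)) = 1.110585
u_A = s / sqrt(n) = 1.110585 / sqrt(12) = 0.32059827
u_B1 = 1.145 / sqrt(6) = 0.46744429
u_B2 = 1.009 / sqrt(2) = 0.71347074
u_B3 = 0.478 / sqrt(6) = 0.19514268
u_B4 = 1.208 / sqrt(3) = 0.69743913
uc = sqrt(0.32059827^2 + 0.46744429^2 + 0.71347074^2 + 0.19514268^2 + 0.69743913^2) = 1.1639716
U = k * uc = 3 * 1.1639716
U = 3.4919

3.4919


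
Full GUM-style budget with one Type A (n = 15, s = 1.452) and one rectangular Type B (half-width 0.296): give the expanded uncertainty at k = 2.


u_A = s / sqrt(n) = 1.452 / sqrt(15) = 0.37490479
u_B = half_width / sqrt(3) = 0.296 / sqrt(3) = 0.17089568
uc = sqrt(u_A^2 + u_B^2) = sqrt(0.37490479^2 + 0.17089568^2) = 0.41201812
U = k * uc = 2 * 0.41201812
U = 0.8240

0.8240


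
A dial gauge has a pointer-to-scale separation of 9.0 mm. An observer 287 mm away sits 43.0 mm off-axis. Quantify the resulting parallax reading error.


error = h * offset / d
= 9.0 * 43.0 / 287
= 1.3484

1.3484


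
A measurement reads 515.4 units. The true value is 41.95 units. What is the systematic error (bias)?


Systematic error = measured - true
= 515.4 - 41.95
= 473.4500

473.4500


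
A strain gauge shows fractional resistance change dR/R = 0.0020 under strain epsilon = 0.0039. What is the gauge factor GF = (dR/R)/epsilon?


GF = (dR/R) / epsilon
= 0.0020 / 0.0039
= 0.5128

0.5128


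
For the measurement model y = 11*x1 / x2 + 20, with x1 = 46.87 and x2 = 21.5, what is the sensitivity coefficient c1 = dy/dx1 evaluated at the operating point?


y = 11*x1 / x2 + 20
dy/dx1 = 11/x2
Evaluate at x2 = 21.5: c1 = 11 / 21.5
c1 = 0.5116

0.5116


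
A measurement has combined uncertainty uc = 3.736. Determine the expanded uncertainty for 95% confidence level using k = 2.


U = k * uc
U = 2 * 3.736
U = 7.4720

7.4720


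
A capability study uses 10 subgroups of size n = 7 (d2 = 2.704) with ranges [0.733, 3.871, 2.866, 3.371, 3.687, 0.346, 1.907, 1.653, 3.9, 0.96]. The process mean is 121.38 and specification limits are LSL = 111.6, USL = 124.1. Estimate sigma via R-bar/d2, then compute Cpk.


R_bar = (0.733 + 3.871 + 2.866 + 3.371 + 3.687 + 0.346 + 1.907 + 1.653 + 3.9 + 0.96) / 10 = 2.3294
sigma = R_bar / d2 = 2.3294 / 2.704 = 0.8614645
Cp = (USL - LSL)/(6*sigma) = (124.1 - 111.6)/(6*0.8614645) = 2.4184
Cpu = (124.1 - 121.38)/(3*0.8614645) = 1.0525
Cpl = (121.38 - 111.6)/(3*0.8614645) = 3.7843
Cpk = min(Cpu, Cpl) = 1.0525

1.0525


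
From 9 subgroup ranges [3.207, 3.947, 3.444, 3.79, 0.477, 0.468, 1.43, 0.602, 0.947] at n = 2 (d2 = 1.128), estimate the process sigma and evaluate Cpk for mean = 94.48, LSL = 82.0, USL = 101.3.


R_bar = (3.207 + 3.947 + 3.444 + 3.79 + 0.477 + 0.468 + 1.43 + 0.602 + 0.947) / 9 = 2.0346667
sigma = R_bar / d2 = 2.0346667 / 1.128 = 1.8037825
Cp = (USL - LSL)/(6*sigma) = (101.3 - 82.0)/(6*1.8037825) = 1.7833
Cpu = (101.3 - 94.48)/(3*1.8037825) = 1.2603
Cpl = (94.48 - 82.0)/(3*1.8037825) = 2.3063
Cpk = min(Cpu, Cpl) = 1.2603

1.2603


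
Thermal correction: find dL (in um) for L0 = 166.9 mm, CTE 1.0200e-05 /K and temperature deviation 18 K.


dL = L * alpha * dT
= 166.9 * 1.0200e-05 * 18
= 0.0306428 mm
dL_um = 0.0306428 * 1000 = 30.6428 um

30.6428


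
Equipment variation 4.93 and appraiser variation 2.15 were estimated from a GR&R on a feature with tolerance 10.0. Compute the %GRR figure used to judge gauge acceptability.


GRR = sqrt(EV^2 + AV^2) = sqrt(4.93^2 + 2.15^2) = 5.3784198
%GRR = GRR / tol * 100 = 5.3784198 / 10.0 * 100
%GRR = 53.7842

53.7842


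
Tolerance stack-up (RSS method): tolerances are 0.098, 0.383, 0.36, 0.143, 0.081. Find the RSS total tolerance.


RSS = sqrt(0.098^2 + 0.383^2 + 0.36^2 + 0.143^2 + 0.081^2)
= sqrt(0.312903)
= 0.5594

0.5594


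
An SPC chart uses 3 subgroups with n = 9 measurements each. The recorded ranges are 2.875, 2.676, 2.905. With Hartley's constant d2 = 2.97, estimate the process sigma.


R_bar = (2.875 + 2.676 + 2.905) / 3
R_bar = 8.456 / 3 = 2.8186667
sigma_hat = R_bar / d2 = 2.8186667 / 2.97 = 0.9490

0.9490


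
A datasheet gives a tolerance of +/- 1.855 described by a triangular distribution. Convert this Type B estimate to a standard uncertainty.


u_B = half_width / sqrt(6)
u_B = 1.855 / 2.4494897
u_B = 0.7573

0.7573


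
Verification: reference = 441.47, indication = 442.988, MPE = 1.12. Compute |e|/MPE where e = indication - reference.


e = indication - reference = 442.988 - 441.47 = 1.5180
|e| = 1.5180
ratio = |e| / MPE = 1.5180 / 1.12
ratio = 1.3554

1.3554


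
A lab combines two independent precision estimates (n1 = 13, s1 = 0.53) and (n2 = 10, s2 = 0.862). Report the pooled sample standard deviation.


s_p = sqrt(((n1-1)*s1^2 + (n2-1)*s2^2) / (n1+n2-2))
numerator = (13-1)*0.53^2 + (10-1)*0.862^2 = 3.3708 + 6.687396 = 10.058196
denominator = 13 + 10 - 2 = 21
s_p^2 = 10.058196 / 21 = 0.47896171
s_p = sqrt(0.47896171) = 0.6921

0.6921


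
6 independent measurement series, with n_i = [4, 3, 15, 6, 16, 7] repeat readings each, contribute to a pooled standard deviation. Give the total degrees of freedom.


nu = sum_i (n_i - 1)
nu = ((4 - 1) + (3 - 1) + (15 - 1) + (6 - 1) + (16 - 1) + (7 - 1))
nu = 3 + 2 + 14 + 5 + 15 + 6
nu = 45

45


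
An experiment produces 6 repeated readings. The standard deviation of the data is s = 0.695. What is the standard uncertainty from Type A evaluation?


u_A = s / sqrt(n)
u_A = 0.695 / sqrt(6)
u_A = 0.695 / 2.4494897
u_A = 0.2837

0.2837


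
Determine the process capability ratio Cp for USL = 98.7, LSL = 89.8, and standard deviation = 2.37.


Cp = (USL - LSL) / (6 * sigma)
= (98.7 - 89.8) / (6 * 2.37)
= 8.9000 / 14.2200
= 0.6259

0.6259


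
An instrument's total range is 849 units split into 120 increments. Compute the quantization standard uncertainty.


resolution = range / divisions
resolution = 849 / 120 = 7.075
u_res = resolution / (2*sqrt(3))
u_res = 7.075 / 3.4641016
u_res = 2.0424

2.0424


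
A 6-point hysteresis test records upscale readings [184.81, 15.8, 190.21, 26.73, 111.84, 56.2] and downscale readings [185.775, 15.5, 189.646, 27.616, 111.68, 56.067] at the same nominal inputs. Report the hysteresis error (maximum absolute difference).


|184.81 - 185.775| = 0.9650
|15.8 - 15.5| = 0.3000
|190.21 - 189.646| = 0.5640
|26.73 - 27.616| = 0.8860
|111.84 - 111.68| = 0.1600
|56.2 - 56.067| = 0.1330
hysteresis = max(diffs) = 0.9650

0.9650


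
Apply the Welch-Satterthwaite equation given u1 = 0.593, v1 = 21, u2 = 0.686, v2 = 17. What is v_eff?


uc = sqrt(u1^2 + u2^2) = sqrt(0.593^2 + 0.686^2) = 0.90677726
v_eff = uc^4 / (u1^4/v1 + u2^4/v2)
= 0.90677726^4 / (0.593^4/21 + 0.686^4/17)
= 0.67608684 / 0.018915523
v_eff = 35.7424

35.7424


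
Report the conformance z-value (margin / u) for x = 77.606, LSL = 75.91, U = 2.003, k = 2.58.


u = U / k = 2.003 / 2.58 = 0.77635659
margin = |LSL - x| = |75.91 - 77.606| = 1.696
z = margin / u = 1.696 / 0.77635659
z = 2.1846

2.1846


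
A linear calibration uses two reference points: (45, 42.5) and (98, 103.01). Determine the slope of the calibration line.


slope = (y2 - y1) / (x2 - x1)
= (103.01 - 42.5) / (98 - 45)
= 60.5100 / 53
= 1.1417

1.1417


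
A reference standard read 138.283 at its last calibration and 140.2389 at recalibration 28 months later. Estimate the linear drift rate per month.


rate = (v2 - v1) / months
= (140.2389 - 138.283) / 28
= 1.9559 / 28
= 0.0699

0.0699


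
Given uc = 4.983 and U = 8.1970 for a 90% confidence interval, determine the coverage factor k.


k = U / uc
k = 8.1970 / 4.983
k = 1.645

1.645


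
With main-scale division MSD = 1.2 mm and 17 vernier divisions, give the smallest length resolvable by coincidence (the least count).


LC = MSD / n_div
= 1.2 / 17
= 0.0706

0.0706


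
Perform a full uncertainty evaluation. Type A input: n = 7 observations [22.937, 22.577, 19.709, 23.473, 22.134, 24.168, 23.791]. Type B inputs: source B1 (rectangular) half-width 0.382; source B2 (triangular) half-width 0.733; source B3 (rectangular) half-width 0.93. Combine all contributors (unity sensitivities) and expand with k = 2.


mean = (22.937 + 22.577 + 19.709 + 23.473 + 22.134 + 24.168 + 23.791) / 7 = 22.68414286
s = sqrt(sum((x - mean)^2)/(n-1)) = 1.4876609
u_A = s / sqrt(n) = 1.4876609 / sqrt(7) = 0.56228297
u_B1 = 0.382 / sqrt(3) = 0.2205478
u_B2 = 0.733 / sqrt(6) = 0.299246
u_B3 = 0.93 / sqrt(3) = 0.53693575
uc = sqrt(0.56228297^2 + 0.2205478^2 + 0.299246^2 + 0.53693575^2) = 0.86177238
U = k * uc = 2 * 0.86177238
U = 1.7235

1.7235


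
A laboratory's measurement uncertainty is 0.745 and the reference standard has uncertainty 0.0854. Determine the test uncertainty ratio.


TUR = u_lab / u_ref
= 0.745 / 0.0854
= 8.7237

8.7237


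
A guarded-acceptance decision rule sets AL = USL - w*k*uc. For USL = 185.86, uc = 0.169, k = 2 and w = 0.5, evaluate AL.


U = k * uc = 2 * 0.169 = 0.338
guard band g = w * U = 0.5 * 0.338 = 0.169
AL = USL - g = 185.86 - 0.169
AL = 185.6910

185.6910


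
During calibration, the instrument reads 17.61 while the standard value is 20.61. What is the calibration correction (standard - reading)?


Correction = standard - reading
= 20.61 - 17.61
= 3.0000

3.0000


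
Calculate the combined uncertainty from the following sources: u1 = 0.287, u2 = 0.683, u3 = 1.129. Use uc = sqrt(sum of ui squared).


uc = sqrt(0.287^2 + 0.683^2 + 1.129^2)
uc = sqrt(1.823499)
uc = 1.3504

1.3504


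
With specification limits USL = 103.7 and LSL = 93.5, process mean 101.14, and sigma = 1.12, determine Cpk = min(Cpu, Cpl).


Cpu = (USL - mean) / (3*sigma) = (103.7 - 101.14) / (3*1.12) = 0.7619
Cpl = (mean - LSL) / (3*sigma) = (101.14 - 93.5) / (3*1.12) = 2.2738
Cpk = min(Cpu, Cpl) = 0.7619

0.7619


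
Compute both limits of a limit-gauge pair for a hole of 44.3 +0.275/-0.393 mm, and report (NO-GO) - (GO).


GO = nominal - lower_tol (smallest hole = maximum material condition)
GO = 44.3 - 0.393 = 43.907
NO-GO = nominal + upper_tol (largest hole = least material condition)
NO-GO = 44.3 + 0.275 = 44.575
spread = NO-GO - GO = 44.575 - 43.907 = 0.6680

0.6680


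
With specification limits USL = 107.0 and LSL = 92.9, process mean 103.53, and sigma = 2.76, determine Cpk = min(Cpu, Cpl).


Cpu = (USL - mean) / (3*sigma) = (107.0 - 103.53) / (3*2.76) = 0.4191
Cpl = (mean - LSL) / (3*sigma) = (103.53 - 92.9) / (3*2.76) = 1.2838
Cpk = min(Cpu, Cpl) = 0.4191

0.4191


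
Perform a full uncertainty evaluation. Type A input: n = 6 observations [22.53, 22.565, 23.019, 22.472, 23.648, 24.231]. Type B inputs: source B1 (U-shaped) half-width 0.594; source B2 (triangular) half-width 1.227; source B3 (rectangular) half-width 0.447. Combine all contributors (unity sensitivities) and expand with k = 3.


mean = (22.53 + 22.565 + 23.019 + 22.472 + 23.648 + 24.231) / 6 = 23.0775
s = sqrt(sum((x - mean)^2)/(n-1)) = 0.71951338
u_A = s / sqrt(n) = 0.71951338 / sqrt(6) = 0.29374011
u_B1 = 0.594 / sqrt(2) = 0.42002143
u_B2 = 1.227 / sqrt(6) = 0.50092065
u_B3 = 0.447 / sqrt(3) = 0.25807557
uc = sqrt(0.29374011^2 + 0.42002143^2 + 0.50092065^2 + 0.25807557^2) = 0.76172551
U = k * uc = 3 * 0.76172551
U = 2.2852

2.2852


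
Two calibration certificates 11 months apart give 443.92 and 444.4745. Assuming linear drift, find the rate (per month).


rate = (v2 - v1) / months
= (444.4745 - 443.92) / 11
= 0.5545 / 11
= 0.0504

0.0504


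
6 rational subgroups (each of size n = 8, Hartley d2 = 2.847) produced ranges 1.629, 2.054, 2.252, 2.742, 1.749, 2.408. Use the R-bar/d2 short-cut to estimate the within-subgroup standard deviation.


R_bar = (1.629 + 2.054 + 2.252 + 2.742 + 1.749 + 2.408) / 6
R_bar = 12.834 / 6 = 2.139
sigma_hat = R_bar / d2 = 2.139 / 2.847 = 0.7513

0.7513


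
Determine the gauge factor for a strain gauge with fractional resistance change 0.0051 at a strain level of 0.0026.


GF = (dR/R) / epsilon
= 0.0051 / 0.0026
= 1.9615

1.9615


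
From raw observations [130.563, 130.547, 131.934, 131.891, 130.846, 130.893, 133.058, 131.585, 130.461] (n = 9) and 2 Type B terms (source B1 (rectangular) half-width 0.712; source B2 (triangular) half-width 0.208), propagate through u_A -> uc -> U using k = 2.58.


mean = (130.563 + 130.547 + 131.934 + 131.891 + 130.846 + 130.893 + 133.058 + 131.585 + 130.461) / 9 = 131.3086667
s = sqrt(sum((x - mean)^2)/(n-1)) = 0.87380018
u_A = s / sqrt(n) = 0.87380018 / sqrt(9) = 0.29126673
u_B1 = 0.712 / sqrt(3) = 0.41107339
u_B2 = 0.208 / sqrt(6) = 0.084915644
uc = sqrt(0.29126673^2 + 0.41107339^2 + 0.084915644^2) = 0.51090929
U = k * uc = 2.58 * 0.51090929
U = 1.3181

1.3181


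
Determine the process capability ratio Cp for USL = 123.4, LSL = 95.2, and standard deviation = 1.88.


Cp = (USL - LSL) / (6 * sigma)
= (123.4 - 95.2) / (6 * 1.88)
= 28.2000 / 11.2800
= 2.5000

2.5000


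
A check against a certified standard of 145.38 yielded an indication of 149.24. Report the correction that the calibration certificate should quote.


Correction = standard - reading
= 145.38 - 149.24
= -3.8600

-3.8600


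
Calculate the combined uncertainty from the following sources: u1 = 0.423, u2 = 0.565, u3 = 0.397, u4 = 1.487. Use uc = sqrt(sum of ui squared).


uc = sqrt(0.423^2 + 0.565^2 + 0.397^2 + 1.487^2)
uc = sqrt(2.866932)
uc = 1.6932

1.6932


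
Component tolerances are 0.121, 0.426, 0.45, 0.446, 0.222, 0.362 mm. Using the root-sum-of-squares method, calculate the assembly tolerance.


RSS = sqrt(0.121^2 + 0.426^2 + 0.45^2 + 0.446^2 + 0.222^2 + 0.362^2)
= sqrt(0.777861)
= 0.8820

0.8820


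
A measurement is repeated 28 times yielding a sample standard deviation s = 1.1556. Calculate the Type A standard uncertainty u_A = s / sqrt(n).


u_A = s / sqrt(n)
u_A = 1.1556 / sqrt(28)
u_A = 1.1556 / 5.2915026
u_A = 0.2184

0.2184


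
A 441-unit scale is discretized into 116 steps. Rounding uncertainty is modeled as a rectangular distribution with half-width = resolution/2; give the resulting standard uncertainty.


resolution = range / divisions
resolution = 441 / 116 = 3.8017241
u_res = resolution / (2*sqrt(3))
u_res = 3.8017241 / 3.4641016
u_res = 1.0975

1.0975


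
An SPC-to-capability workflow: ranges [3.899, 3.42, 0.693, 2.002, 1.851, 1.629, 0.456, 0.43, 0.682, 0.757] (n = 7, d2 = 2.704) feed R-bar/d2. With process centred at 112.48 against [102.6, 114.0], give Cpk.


R_bar = (3.899 + 3.42 + 0.693 + 2.002 + 1.851 + 1.629 + 0.456 + 0.43 + 0.682 + 0.757) / 10 = 1.5819
sigma = R_bar / d2 = 1.5819 / 2.704 = 0.58502219
Cp = (USL - LSL)/(6*sigma) = (114.0 - 102.6)/(6*0.58502219) = 3.2477
Cpu = (114.0 - 112.48)/(3*0.58502219) = 0.8661
Cpl = (112.48 - 102.6)/(3*0.58502219) = 5.6294
Cpk = min(Cpu, Cpl) = 0.8661

0.8661


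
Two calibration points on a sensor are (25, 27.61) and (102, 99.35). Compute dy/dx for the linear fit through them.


slope = (y2 - y1) / (x2 - x1)
= (99.35 - 27.61) / (102 - 25)
= 71.7400 / 77
= 0.9317

0.9317


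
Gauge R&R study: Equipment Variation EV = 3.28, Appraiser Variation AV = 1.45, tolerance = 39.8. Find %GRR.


GRR = sqrt(EV^2 + AV^2) = sqrt(3.28^2 + 1.45^2) = 3.5862097
%GRR = GRR / tol * 100 = 3.5862097 / 39.8 * 100
%GRR = 9.0106

9.0106


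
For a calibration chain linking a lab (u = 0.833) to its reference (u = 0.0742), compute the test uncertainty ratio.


TUR = u_lab / u_ref
= 0.833 / 0.0742
= 11.2264

11.2264


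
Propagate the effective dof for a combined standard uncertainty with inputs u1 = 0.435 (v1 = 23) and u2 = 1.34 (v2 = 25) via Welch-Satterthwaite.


uc = sqrt(u1^2 + u2^2) = sqrt(0.435^2 + 1.34^2) = 1.4088382
v_eff = uc^4 / (u1^4/v1 + u2^4/v2)
= 1.4088382^4 / (0.435^4/23 + 1.34^4/25)
= 3.9395306 / 0.13052396
v_eff = 30.1824

30.1824


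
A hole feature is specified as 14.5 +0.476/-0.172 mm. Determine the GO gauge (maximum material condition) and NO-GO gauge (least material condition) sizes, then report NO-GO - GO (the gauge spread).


GO = nominal - lower_tol (smallest hole = maximum material condition)
GO = 14.5 - 0.172 = 14.328
NO-GO = nominal + upper_tol (largest hole = least material condition)
NO-GO = 14.5 + 0.476 = 14.976
spread = NO-GO - GO = 14.976 - 14.328 = 0.6480

0.6480


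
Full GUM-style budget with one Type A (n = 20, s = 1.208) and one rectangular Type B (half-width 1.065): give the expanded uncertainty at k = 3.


u_A = s / sqrt(n) = 1.208 / sqrt(20) = 0.27011701
u_B = half_width / sqrt(3) = 1.065 / sqrt(3) = 0.61487804
uc = sqrt(u_A^2 + u_B^2) = sqrt(0.27011701^2 + 0.61487804^2) = 0.67159378
U = k * uc = 3 * 0.67159378
U = 2.0148

2.0148


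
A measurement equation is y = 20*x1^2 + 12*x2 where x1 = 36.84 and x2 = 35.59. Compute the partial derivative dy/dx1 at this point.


y = 20*x1^2 + 12*x2
dy/dx1 = 2*20*x1
Evaluate at x1 = 36.84: c1 = 40 * 36.84
c1 = 1473.6000

1473.6000


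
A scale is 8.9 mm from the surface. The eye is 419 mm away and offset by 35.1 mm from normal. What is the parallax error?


error = h * offset / d
= 8.9 * 35.1 / 419
= 0.7456

0.7456


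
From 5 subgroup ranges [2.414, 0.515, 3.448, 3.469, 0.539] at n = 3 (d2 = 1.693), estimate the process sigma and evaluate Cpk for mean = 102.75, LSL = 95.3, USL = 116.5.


R_bar = (2.414 + 0.515 + 3.448 + 3.469 + 0.539) / 5 = 2.077
sigma = R_bar / d2 = 2.077 / 1.693 = 1.2268163
Cp = (USL - LSL)/(6*sigma) = (116.5 - 95.3)/(6*1.2268163) = 2.8801
Cpu = (116.5 - 102.75)/(3*1.2268163) = 3.7360
Cpl = (102.75 - 95.3)/(3*1.2268163) = 2.0242
Cpk = min(Cpu, Cpl) = 2.0242

2.0242


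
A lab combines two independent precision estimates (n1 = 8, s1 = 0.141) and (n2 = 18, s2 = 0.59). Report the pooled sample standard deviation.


s_p = sqrt(((n1-1)*s1^2 + (n2-1)*s2^2) / (n1+n2-2))
numerator = (8-1)*0.141^2 + (18-1)*0.59^2 = 0.139167 + 5.9177 = 6.056867
denominator = 8 + 18 - 2 = 24
s_p^2 = 6.056867 / 24 = 0.25236946
s_p = sqrt(0.25236946) = 0.5024

0.5024


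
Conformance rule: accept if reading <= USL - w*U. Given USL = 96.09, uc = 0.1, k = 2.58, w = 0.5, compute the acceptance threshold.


U = k * uc = 2.58 * 0.1 = 0.258
guard band g = w * U = 0.5 * 0.258 = 0.129
AL = USL - g = 96.09 - 0.129
AL = 95.9610

95.9610


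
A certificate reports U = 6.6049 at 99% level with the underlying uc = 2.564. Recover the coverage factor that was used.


k = U / uc
k = 6.6049 / 2.564
k = 2.576

2.576


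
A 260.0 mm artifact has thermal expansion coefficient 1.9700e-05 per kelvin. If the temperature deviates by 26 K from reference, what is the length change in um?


dL = L * alpha * dT
= 260.0 * 1.9700e-05 * 26
= 0.1331720 mm
dL_um = 0.1331720 * 1000 = 133.1720 um

133.1720


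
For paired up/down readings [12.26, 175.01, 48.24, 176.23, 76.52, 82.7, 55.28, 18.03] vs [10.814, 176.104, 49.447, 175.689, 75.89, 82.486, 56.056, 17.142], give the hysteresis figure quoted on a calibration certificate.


|12.26 - 10.814| = 1.4460
|175.01 - 176.104| = 1.0940
|48.24 - 49.447| = 1.2070
|176.23 - 175.689| = 0.5410
|76.52 - 75.89| = 0.6300
|82.7 - 82.486| = 0.2140
|55.28 - 56.056| = 0.7760
|18.03 - 17.142| = 0.8880
hysteresis = max(diffs) = 1.4460

1.4460


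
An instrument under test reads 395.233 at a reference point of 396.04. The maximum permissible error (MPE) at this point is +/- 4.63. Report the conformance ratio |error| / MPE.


e = indication - reference = 395.233 - 396.04 = -0.8070
|e| = 0.8070
ratio = |e| / MPE = 0.8070 / 4.63
ratio = 0.1743

0.1743


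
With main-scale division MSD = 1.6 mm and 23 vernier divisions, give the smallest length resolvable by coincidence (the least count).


LC = MSD / n_div
= 1.6 / 23
= 0.0696

0.0696


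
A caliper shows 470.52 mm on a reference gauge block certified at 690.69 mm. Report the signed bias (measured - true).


Systematic error = measured - true
= 470.52 - 690.69
= -220.1700

-220.1700


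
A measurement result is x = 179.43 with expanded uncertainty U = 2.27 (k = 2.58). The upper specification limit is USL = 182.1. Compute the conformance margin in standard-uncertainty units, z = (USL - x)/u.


u = U / k = 2.27 / 2.58 = 0.87984496
margin = |USL - x| = |182.1 - 179.43| = 2.67
z = margin / u = 2.67 / 0.87984496
z = 3.0346

3.0346


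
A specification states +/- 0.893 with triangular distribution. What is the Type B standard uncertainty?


u_B = half_width / sqrt(6)
u_B = 0.893 / 2.4494897
u_B = 0.3646

0.3646


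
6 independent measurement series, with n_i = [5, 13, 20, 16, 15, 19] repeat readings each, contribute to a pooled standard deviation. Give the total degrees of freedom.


nu = sum_i (n_i - 1)
nu = ((5 - 1) + (13 - 1) + (20 - 1) + (16 - 1) + (15 - 1) + (19 - 1))
nu = 4 + 12 + 19 + 15 + 14 + 18
nu = 82

82
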